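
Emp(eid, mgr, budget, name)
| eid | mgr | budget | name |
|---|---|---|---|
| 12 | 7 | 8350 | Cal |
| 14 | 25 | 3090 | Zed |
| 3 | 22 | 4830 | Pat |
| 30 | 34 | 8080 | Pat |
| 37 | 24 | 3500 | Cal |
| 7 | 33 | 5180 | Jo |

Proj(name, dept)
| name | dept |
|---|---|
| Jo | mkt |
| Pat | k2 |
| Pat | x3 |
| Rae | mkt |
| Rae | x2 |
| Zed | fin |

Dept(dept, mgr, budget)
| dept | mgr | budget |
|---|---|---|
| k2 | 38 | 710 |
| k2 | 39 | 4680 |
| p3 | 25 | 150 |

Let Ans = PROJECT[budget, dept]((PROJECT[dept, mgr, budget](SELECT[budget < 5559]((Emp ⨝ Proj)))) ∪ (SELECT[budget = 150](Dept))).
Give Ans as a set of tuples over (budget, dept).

{(150, p3), (3090, fin), (4830, k2), (4830, x3), (5180, mkt)}

Natural join on name: {(14, 25, 3090, Zed, fin), (3, 22, 4830, Pat, k2), (3, 22, 4830, Pat, x3), (30, 34, 8080, Pat, k2), (30, 34, 8080, Pat, x3), (7, 33, 5180, Jo, mkt)}
Apply σ_{budget < 5559}; surviving tuples: {(14, 25, 3090, Zed, fin), (3, 22, 4830, Pat, k2), (3, 22, 4830, Pat, x3), (7, 33, 5180, Jo, mkt)}
Projecting to dept, mgr, budget: {(fin, 25, 3090), (k2, 22, 4830), (mkt, 33, 5180), (x3, 22, 4830)}
Apply σ_{budget = 150}; surviving tuples: {(p3, 25, 150)}
Taking the union: {(fin, 25, 3090), (k2, 22, 4830), (mkt, 33, 5180), (p3, 25, 150), (x3, 22, 4830)}
Projecting to budget, dept: {(150, p3), (3090, fin), (4830, k2), (4830, x3), (5180, mkt)}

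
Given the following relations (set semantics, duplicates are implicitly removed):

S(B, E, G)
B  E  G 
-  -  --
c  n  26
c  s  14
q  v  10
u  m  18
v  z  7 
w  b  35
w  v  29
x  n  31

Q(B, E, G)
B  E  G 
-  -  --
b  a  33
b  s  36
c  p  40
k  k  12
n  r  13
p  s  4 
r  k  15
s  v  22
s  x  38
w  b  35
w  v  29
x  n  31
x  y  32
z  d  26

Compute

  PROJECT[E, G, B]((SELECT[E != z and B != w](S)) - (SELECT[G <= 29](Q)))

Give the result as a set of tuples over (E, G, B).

Selection E != z and B != w: {(c, n, 26), (c, s, 14), (q, v, 10), (u, m, 18), (x, n, 31)}
Selection G <= 29: {(k, k, 12), (n, r, 13), (p, s, 4), (r, k, 15), (s, v, 22), (w, v, 29), (z, d, 26)}
Difference: {(c, n, 26), (c, s, 14), (q, v, 10), (u, m, 18), (x, n, 31)} with {(k, k, 12), (n, r, 13), (p, s, 4), (r, k, 15), (s, v, 22), (w, v, 29), (z, d, 26)} → {(c, n, 26), (c, s, 14), (q, v, 10), (u, m, 18), (x, n, 31)}
Keep only column(s) E, G, B: {(m, 18, u), (n, 26, c), (n, 31, x), (s, 14, c), (v, 10, q)}

{(m, 18, u), (n, 26, c), (n, 31, x), (s, 14, c), (v, 10, q)}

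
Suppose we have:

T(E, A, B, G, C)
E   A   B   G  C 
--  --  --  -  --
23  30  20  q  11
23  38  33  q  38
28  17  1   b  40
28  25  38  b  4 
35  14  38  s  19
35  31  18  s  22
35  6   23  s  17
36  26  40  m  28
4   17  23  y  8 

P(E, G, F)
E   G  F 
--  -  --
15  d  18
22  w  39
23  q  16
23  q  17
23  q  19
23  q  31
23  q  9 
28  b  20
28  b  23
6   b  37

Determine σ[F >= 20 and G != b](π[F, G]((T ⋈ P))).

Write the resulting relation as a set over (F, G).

Joining T and P on E, G yields {(23, 30, 20, q, 11, 16), (23, 30, 20, q, 11, 17), (23, 30, 20, q, 11, 19), (23, 30, 20, q, 11, 31), (23, 30, 20, q, 11, 9), (23, 38, 33, q, 38, 16), (23, 38, 33, q, 38, 17), (23, 38, 33, q, 38, 19), (23, 38, 33, q, 38, 31), (23, 38, 33, q, 38, 9), (28, 17, 1, b, 40, 20), (28, 17, 1, b, 40, 23), (28, 25, 38, b, 4, 20), (28, 25, 38, b, 4, 23)}.
Projecting to F, G (7 duplicate(s) eliminated): {(16, q), (17, q), (19, q), (20, b), (23, b), (31, q), (9, q)}
Filtering on F >= 20 and G != b leaves {(31, q)}.

{(31, q)}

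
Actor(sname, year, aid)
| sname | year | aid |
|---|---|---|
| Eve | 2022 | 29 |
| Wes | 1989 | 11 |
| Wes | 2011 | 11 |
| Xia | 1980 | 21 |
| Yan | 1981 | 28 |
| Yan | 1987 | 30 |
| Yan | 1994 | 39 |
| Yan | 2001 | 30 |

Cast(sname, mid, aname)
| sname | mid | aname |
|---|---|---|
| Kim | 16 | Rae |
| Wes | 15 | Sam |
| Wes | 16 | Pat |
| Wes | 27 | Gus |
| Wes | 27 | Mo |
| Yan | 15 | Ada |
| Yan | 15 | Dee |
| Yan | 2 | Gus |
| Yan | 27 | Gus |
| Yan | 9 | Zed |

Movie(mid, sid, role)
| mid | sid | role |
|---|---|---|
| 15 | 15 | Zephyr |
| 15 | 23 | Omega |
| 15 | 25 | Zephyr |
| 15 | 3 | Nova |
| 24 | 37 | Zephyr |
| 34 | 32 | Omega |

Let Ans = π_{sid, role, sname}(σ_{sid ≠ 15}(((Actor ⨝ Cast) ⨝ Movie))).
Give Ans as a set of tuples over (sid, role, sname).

Natural join on sname: {(Wes, 1989, 11, 15, Sam), (Wes, 1989, 11, 16, Pat), (Wes, 1989, 11, 27, Gus), (Wes, 1989, 11, 27, Mo), (Wes, 2011, 11, 15, Sam), (Wes, 2011, 11, 16, Pat), (Wes, 2011, 11, 27, Gus), (Wes, 2011, 11, 27, Mo), (Yan, 1981, 28, 15, Ada), (Yan, 1981, 28, 15, Dee), (Yan, 1981, 28, 2, Gus), (Yan, 1981, 28, 27, Gus), (Yan, 1981, 28, 9, Zed), (Yan, 1987, 30, 15, Ada), (Yan, 1987, 30, 15, Dee), (Yan, 1987, 30, 2, Gus), (Yan, 1987, 30, 27, Gus), (Yan, 1987, 30, 9, Zed), (Yan, 1994, 39, 15, Ada), (Yan, 1994, 39, 15, Dee), (Yan, 1994, 39, 2, Gus), (Yan, 1994, 39, 27, Gus), (Yan, 1994, 39, 9, Zed), (Yan, 2001, 30, 15, Ada), (Yan, 2001, 30, 15, Dee), (Yan, 2001, 30, 2, Gus), (Yan, 2001, 30, 27, Gus), (Yan, 2001, 30, 9, Zed)}
Natural join on mid: {(Wes, 1989, 11, 15, Sam, 15, Zephyr), (Wes, 1989, 11, 15, Sam, 23, Omega), (Wes, 1989, 11, 15, Sam, 25, Zephyr), (Wes, 1989, 11, 15, Sam, 3, Nova), (Wes, 2011, 11, 15, Sam, 15, Zephyr), (Wes, 2011, 11, 15, Sam, 23, Omega), (Wes, 2011, 11, 15, Sam, 25, Zephyr), (Wes, 2011, 11, 15, Sam, 3, Nova), (Yan, 1981, 28, 15, Ada, 15, Zephyr), (Yan, 1981, 28, 15, Ada, 23, Omega), (Yan, 1981, 28, 15, Ada, 25, Zephyr), (Yan, 1981, 28, 15, Ada, 3, Nova), (Yan, 1981, 28, 15, Dee, 15, Zephyr), (Yan, 1981, 28, 15, Dee, 23, Omega), (Yan, 1981, 28, 15, Dee, 25, Zephyr), (Yan, 1981, 28, 15, Dee, 3, Nova), (Yan, 1987, 30, 15, Ada, 15, Zephyr), (Yan, 1987, 30, 15, Ada, 23, Omega), (Yan, 1987, 30, 15, Ada, 25, Zephyr), (Yan, 1987, 30, 15, Ada, 3, Nova), (Yan, 1987, 30, 15, Dee, 15, Zephyr), (Yan, 1987, 30, 15, Dee, 23, Omega), (Yan, 1987, 30, 15, Dee, 25, Zephyr), (Yan, 1987, 30, 15, Dee, 3, Nova), (Yan, 1994, 39, 15, Ada, 15, Zephyr), (Yan, 1994, 39, 15, Ada, 23, Omega), (Yan, 1994, 39, 15, Ada, 25, Zephyr), (Yan, 1994, 39, 15, Ada, 3, Nova), (Yan, 1994, 39, 15, Dee, 15, Zephyr), (Yan, 1994, 39, 15, Dee, 23, Omega), (Yan, 1994, 39, 15, Dee, 25, Zephyr), (Yan, 1994, 39, 15, Dee, 3, Nova), (Yan, 2001, 30, 15, Ada, 15, Zephyr), (Yan, 2001, 30, 15, Ada, 23, Omega), (Yan, 2001, 30, 15, Ada, 25, Zephyr), (Yan, 2001, 30, 15, Ada, 3, Nova), (Yan, 2001, 30, 15, Dee, 15, Zephyr), (Yan, 2001, 30, 15, Dee, 23, Omega), (Yan, 2001, 30, 15, Dee, 25, Zephyr), (Yan, 2001, 30, 15, Dee, 3, Nova)}
Apply σ_{sid ≠ 15}; surviving tuples: {(Wes, 1989, 11, 15, Sam, 23, Omega), (Wes, 1989, 11, 15, Sam, 25, Zephyr), (Wes, 1989, 11, 15, Sam, 3, Nova), (Wes, 2011, 11, 15, Sam, 23, Omega), (Wes, 2011, 11, 15, Sam, 25, Zephyr), (Wes, 2011, 11, 15, Sam, 3, Nova), (Yan, 1981, 28, 15, Ada, 23, Omega), (Yan, 1981, 28, 15, Ada, 25, Zephyr), (Yan, 1981, 28, 15, Ada, 3, Nova), (Yan, 1981, 28, 15, Dee, 23, Omega), (Yan, 1981, 28, 15, Dee, 25, Zephyr), (Yan, 1981, 28, 15, Dee, 3, Nova), (Yan, 1987, 30, 15, Ada, 23, Omega), (Yan, 1987, 30, 15, Ada, 25, Zephyr), (Yan, 1987, 30, 15, Ada, 3, Nova), (Yan, 1987, 30, 15, Dee, 23, Omega), (Yan, 1987, 30, 15, Dee, 25, Zephyr), (Yan, 1987, 30, 15, Dee, 3, Nova), (Yan, 1994, 39, 15, Ada, 23, Omega), (Yan, 1994, 39, 15, Ada, 25, Zephyr), (Yan, 1994, 39, 15, Ada, 3, Nova), (Yan, 1994, 39, 15, Dee, 23, Omega), (Yan, 1994, 39, 15, Dee, 25, Zephyr), (Yan, 1994, 39, 15, Dee, 3, Nova), (Yan, 2001, 30, 15, Ada, 23, Omega), (Yan, 2001, 30, 15, Ada, 25, Zephyr), (Yan, 2001, 30, 15, Ada, 3, Nova), (Yan, 2001, 30, 15, Dee, 23, Omega), (Yan, 2001, 30, 15, Dee, 25, Zephyr), (Yan, 2001, 30, 15, Dee, 3, Nova)}
Keep only column(s) sid, role, sname (24 duplicate(s) eliminated): {(23, Omega, Wes), (23, Omega, Yan), (25, Zephyr, Wes), (25, Zephyr, Yan), (3, Nova, Wes), (3, Nova, Yan)}

{(23, Omega, Wes), (23, Omega, Yan), (25, Zephyr, Wes), (25, Zephyr, Yan), (3, Nova, Wes), (3, Nova, Yan)}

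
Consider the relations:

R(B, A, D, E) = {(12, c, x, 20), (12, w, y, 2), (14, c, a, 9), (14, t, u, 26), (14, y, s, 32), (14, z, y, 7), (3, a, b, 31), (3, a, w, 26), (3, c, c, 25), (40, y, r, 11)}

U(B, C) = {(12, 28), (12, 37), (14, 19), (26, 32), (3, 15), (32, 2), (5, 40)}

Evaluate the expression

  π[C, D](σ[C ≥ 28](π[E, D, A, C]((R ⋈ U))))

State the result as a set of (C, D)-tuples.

Natural join on B: {(12, c, x, 20, 28), (12, c, x, 20, 37), (12, w, y, 2, 28), (12, w, y, 2, 37), (14, c, a, 9, 19), (14, t, u, 26, 19), (14, y, s, 32, 19), (14, z, y, 7, 19), (3, a, b, 31, 15), (3, a, w, 26, 15), (3, c, c, 25, 15)}
π[E, D, A, C]: project onto (E, D, A, C) → {(2, y, w, 28), (2, y, w, 37), (20, x, c, 28), (20, x, c, 37), (25, c, c, 15), (26, u, t, 19), (26, w, a, 15), (31, b, a, 15), (32, s, y, 19), (7, y, z, 19), (9, a, c, 19)}
Apply σ_{C ≥ 28}; surviving tuples: {(2, y, w, 28), (2, y, w, 37), (20, x, c, 28), (20, x, c, 37)}
π[C, D]: project onto (C, D) → {(28, x), (28, y), (37, x), (37, y)}

{(28, x), (28, y), (37, x), (37, y)}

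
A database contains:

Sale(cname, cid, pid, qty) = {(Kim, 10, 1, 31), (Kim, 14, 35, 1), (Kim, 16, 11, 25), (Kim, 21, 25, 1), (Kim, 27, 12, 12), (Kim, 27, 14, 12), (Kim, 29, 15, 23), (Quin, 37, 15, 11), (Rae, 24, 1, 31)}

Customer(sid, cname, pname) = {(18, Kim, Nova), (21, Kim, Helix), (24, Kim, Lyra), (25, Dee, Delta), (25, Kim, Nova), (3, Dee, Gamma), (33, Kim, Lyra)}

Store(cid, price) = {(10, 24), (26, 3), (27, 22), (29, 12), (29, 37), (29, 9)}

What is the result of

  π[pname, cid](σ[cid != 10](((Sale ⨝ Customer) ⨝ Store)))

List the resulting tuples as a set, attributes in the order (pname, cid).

{(Helix, 27), (Helix, 29), (Lyra, 27), (Lyra, 29), (Nova, 27), (Nova, 29)}

Joining Sale and Customer on cname yields {(Kim, 10, 1, 31, 18, Nova), (Kim, 10, 1, 31, 21, Helix), (Kim, 10, 1, 31, 24, Lyra), (Kim, 10, 1, 31, 25, Nova), (Kim, 10, 1, 31, 33, Lyra), (Kim, 14, 35, 1, 18, Nova), (Kim, 14, 35, 1, 21, Helix), (Kim, 14, 35, 1, 24, Lyra), (Kim, 14, 35, 1, 25, Nova), (Kim, 14, 35, 1, 33, Lyra), (Kim, 16, 11, 25, 18, Nova), (Kim, 16, 11, 25, 21, Helix), (Kim, 16, 11, 25, 24, Lyra), (Kim, 16, 11, 25, 25, Nova), (Kim, 16, 11, 25, 33, Lyra), (Kim, 21, 25, 1, 18, Nova), (Kim, 21, 25, 1, 21, Helix), (Kim, 21, 25, 1, 24, Lyra), (Kim, 21, 25, 1, 25, Nova), (Kim, 21, 25, 1, 33, Lyra), (Kim, 27, 12, 12, 18, Nova), (Kim, 27, 12, 12, 21, Helix), (Kim, 27, 12, 12, 24, Lyra), (Kim, 27, 12, 12, 25, Nova), (Kim, 27, 12, 12, 33, Lyra), (Kim, 27, 14, 12, 18, Nova), (Kim, 27, 14, 12, 21, Helix), (Kim, 27, 14, 12, 24, Lyra), (Kim, 27, 14, 12, 25, Nova), (Kim, 27, 14, 12, 33, Lyra), (Kim, 29, 15, 23, 18, Nova), (Kim, 29, 15, 23, 21, Helix), (Kim, 29, 15, 23, 24, Lyra), (Kim, 29, 15, 23, 25, Nova), (Kim, 29, 15, 23, 33, Lyra)}.
Joining (Sale ⨝ Customer) and Store on cid yields {(Kim, 10, 1, 31, 18, Nova, 24), (Kim, 10, 1, 31, 21, Helix, 24), (Kim, 10, 1, 31, 24, Lyra, 24), (Kim, 10, 1, 31, 25, Nova, 24), (Kim, 10, 1, 31, 33, Lyra, 24), (Kim, 27, 12, 12, 18, Nova, 22), (Kim, 27, 12, 12, 21, Helix, 22), (Kim, 27, 12, 12, 24, Lyra, 22), (Kim, 27, 12, 12, 25, Nova, 22), (Kim, 27, 12, 12, 33, Lyra, 22), (Kim, 27, 14, 12, 18, Nova, 22), (Kim, 27, 14, 12, 21, Helix, 22), (Kim, 27, 14, 12, 24, Lyra, 22), (Kim, 27, 14, 12, 25, Nova, 22), (Kim, 27, 14, 12, 33, Lyra, 22), (Kim, 29, 15, 23, 18, Nova, 12), (Kim, 29, 15, 23, 18, Nova, 37), (Kim, 29, 15, 23, 18, Nova, 9), (Kim, 29, 15, 23, 21, Helix, 12), (Kim, 29, 15, 23, 21, Helix, 37), (Kim, 29, 15, 23, 21, Helix, 9), (Kim, 29, 15, 23, 24, Lyra, 12), (Kim, 29, 15, 23, 24, Lyra, 37), (Kim, 29, 15, 23, 24, Lyra, 9), (Kim, 29, 15, 23, 25, Nova, 12), (Kim, 29, 15, 23, 25, Nova, 37), (Kim, 29, 15, 23, 25, Nova, 9), (Kim, 29, 15, 23, 33, Lyra, 12), (Kim, 29, 15, 23, 33, Lyra, 37), (Kim, 29, 15, 23, 33, Lyra, 9)}.
Selection cid != 10: {(Kim, 27, 12, 12, 18, Nova, 22), (Kim, 27, 12, 12, 21, Helix, 22), (Kim, 27, 12, 12, 24, Lyra, 22), (Kim, 27, 12, 12, 25, Nova, 22), (Kim, 27, 12, 12, 33, Lyra, 22), (Kim, 27, 14, 12, 18, Nova, 22), (Kim, 27, 14, 12, 21, Helix, 22), (Kim, 27, 14, 12, 24, Lyra, 22), (Kim, 27, 14, 12, 25, Nova, 22), (Kim, 27, 14, 12, 33, Lyra, 22), (Kim, 29, 15, 23, 18, Nova, 12), (Kim, 29, 15, 23, 18, Nova, 37), (Kim, 29, 15, 23, 18, Nova, 9), (Kim, 29, 15, 23, 21, Helix, 12), (Kim, 29, 15, 23, 21, Helix, 37), (Kim, 29, 15, 23, 21, Helix, 9), (Kim, 29, 15, 23, 24, Lyra, 12), (Kim, 29, 15, 23, 24, Lyra, 37), (Kim, 29, 15, 23, 24, Lyra, 9), (Kim, 29, 15, 23, 25, Nova, 12), (Kim, 29, 15, 23, 25, Nova, 37), (Kim, 29, 15, 23, 25, Nova, 9), (Kim, 29, 15, 23, 33, Lyra, 12), (Kim, 29, 15, 23, 33, Lyra, 37), (Kim, 29, 15, 23, 33, Lyra, 9)}
Keep only column(s) pname, cid (19 duplicate(s) eliminated): {(Helix, 27), (Helix, 29), (Lyra, 27), (Lyra, 29), (Nova, 27), (Nova, 29)}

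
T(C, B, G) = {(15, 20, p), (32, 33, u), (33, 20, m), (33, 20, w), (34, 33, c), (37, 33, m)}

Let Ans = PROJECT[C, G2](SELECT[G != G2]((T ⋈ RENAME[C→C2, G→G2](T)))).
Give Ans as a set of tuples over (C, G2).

{(15, m), (15, w), (32, c), (32, m), (33, m), (33, p), (33, w), (34, m), (34, u), (37, c), (37, u)}

ρ[C→C2, G→G2]: schema becomes (C2, B, G2); tuples unchanged.
Joining T and RENAME[C→C2, G→G2](T) on B yields {(15, 20, p, 15, p), (15, 20, p, 33, m), (15, 20, p, 33, w), (32, 33, u, 32, u), (32, 33, u, 34, c), (32, 33, u, 37, m), (33, 20, m, 15, p), (33, 20, m, 33, m), (33, 20, m, 33, w), (33, 20, w, 15, p), (33, 20, w, 33, m), (33, 20, w, 33, w), (34, 33, c, 32, u), (34, 33, c, 34, c), (34, 33, c, 37, m), (37, 33, m, 32, u), (37, 33, m, 34, c), (37, 33, m, 37, m)}.
Selection G != G2: {(15, 20, p, 33, m), (15, 20, p, 33, w), (32, 33, u, 34, c), (32, 33, u, 37, m), (33, 20, m, 15, p), (33, 20, m, 33, w), (33, 20, w, 15, p), (33, 20, w, 33, m), (34, 33, c, 32, u), (34, 33, c, 37, m), (37, 33, m, 32, u), (37, 33, m, 34, c)}
π[C, G2]: project onto (C, G2) (1 duplicate(s) eliminated) → {(15, m), (15, w), (32, c), (32, m), (33, m), (33, p), (33, w), (34, m), (34, u), (37, c), (37, u)}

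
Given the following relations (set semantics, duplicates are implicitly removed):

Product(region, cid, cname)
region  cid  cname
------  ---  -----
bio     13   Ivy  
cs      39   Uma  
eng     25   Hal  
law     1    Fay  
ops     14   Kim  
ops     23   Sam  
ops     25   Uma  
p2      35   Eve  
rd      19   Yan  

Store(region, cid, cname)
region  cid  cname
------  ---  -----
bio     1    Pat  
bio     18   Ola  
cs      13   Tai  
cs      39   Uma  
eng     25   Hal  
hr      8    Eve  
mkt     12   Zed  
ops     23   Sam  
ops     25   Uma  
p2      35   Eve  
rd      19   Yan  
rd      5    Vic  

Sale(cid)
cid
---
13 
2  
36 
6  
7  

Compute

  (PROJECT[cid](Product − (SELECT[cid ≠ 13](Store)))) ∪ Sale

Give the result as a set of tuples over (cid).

σ[cid ≠ 13]: keep tuples satisfying cid ≠ 13 → {(bio, 1, Pat), (bio, 18, Ola), (cs, 39, Uma), (eng, 25, Hal), (hr, 8, Eve), (mkt, 12, Zed), (ops, 23, Sam), (ops, 25, Uma), (p2, 35, Eve), (rd, 19, Yan), (rd, 5, Vic)}
Taking the difference: {(bio, 13, Ivy), (law, 1, Fay), (ops, 14, Kim)}
π[cid]: project onto (cid) → {1, 13, 14}
Taking the union: {1, 13, 14, 2, 36, 6, 7}

{1, 13, 14, 2, 36, 6, 7}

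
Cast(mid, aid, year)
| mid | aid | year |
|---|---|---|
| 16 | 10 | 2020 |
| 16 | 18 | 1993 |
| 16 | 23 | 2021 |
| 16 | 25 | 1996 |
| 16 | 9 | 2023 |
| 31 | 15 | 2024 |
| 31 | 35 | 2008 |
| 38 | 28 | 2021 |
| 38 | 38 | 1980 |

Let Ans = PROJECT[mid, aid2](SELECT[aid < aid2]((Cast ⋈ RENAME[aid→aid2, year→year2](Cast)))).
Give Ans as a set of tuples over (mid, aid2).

{(16, 10), (16, 18), (16, 23), (16, 25), (31, 35), (38, 38)}

ρ[aid→aid2, year→year2]: schema becomes (mid, aid2, year2); tuples unchanged.
Joining Cast and RENAME[aid→aid2, year→year2](Cast) on mid yields {(16, 10, 2020, 10, 2020), (16, 10, 2020, 18, 1993), (16, 10, 2020, 23, 2021), (16, 10, 2020, 25, 1996), (16, 10, 2020, 9, 2023), (16, 18, 1993, 10, 2020), (16, 18, 1993, 18, 1993), (16, 18, 1993, 23, 2021), (16, 18, 1993, 25, 1996), (16, 18, 1993, 9, 2023), (16, 23, 2021, 10, 2020), (16, 23, 2021, 18, 1993), (16, 23, 2021, 23, 2021), (16, 23, 2021, 25, 1996), (16, 23, 2021, 9, 2023), (16, 25, 1996, 10, 2020), (16, 25, 1996, 18, 1993), (16, 25, 1996, 23, 2021), (16, 25, 1996, 25, 1996), (16, 25, 1996, 9, 2023), (16, 9, 2023, 10, 2020), (16, 9, 2023, 18, 1993), (16, 9, 2023, 23, 2021), (16, 9, 2023, 25, 1996), (16, 9, 2023, 9, 2023), (31, 15, 2024, 15, 2024), (31, 15, 2024, 35, 2008), (31, 35, 2008, 15, 2024), (31, 35, 2008, 35, 2008), (38, 28, 2021, 28, 2021), (38, 28, 2021, 38, 1980), (38, 38, 1980, 28, 2021), (38, 38, 1980, 38, 1980)}.
Selection aid < aid2: {(16, 10, 2020, 18, 1993), (16, 10, 2020, 23, 2021), (16, 10, 2020, 25, 1996), (16, 18, 1993, 23, 2021), (16, 18, 1993, 25, 1996), (16, 23, 2021, 25, 1996), (16, 9, 2023, 10, 2020), (16, 9, 2023, 18, 1993), (16, 9, 2023, 23, 2021), (16, 9, 2023, 25, 1996), (31, 15, 2024, 35, 2008), (38, 28, 2021, 38, 1980)}
π_{mid, aid2} gives {(16, 10), (16, 18), (16, 23), (16, 25), (31, 35), (38, 38)} (6 duplicate(s) eliminated).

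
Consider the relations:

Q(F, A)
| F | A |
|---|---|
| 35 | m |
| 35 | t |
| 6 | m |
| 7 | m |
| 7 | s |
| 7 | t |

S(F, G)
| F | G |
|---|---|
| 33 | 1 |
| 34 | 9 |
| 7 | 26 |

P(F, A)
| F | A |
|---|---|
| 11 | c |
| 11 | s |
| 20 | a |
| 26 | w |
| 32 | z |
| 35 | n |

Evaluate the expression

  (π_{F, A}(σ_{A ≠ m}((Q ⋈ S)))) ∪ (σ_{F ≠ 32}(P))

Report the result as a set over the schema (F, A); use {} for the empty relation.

Q ⋈ S (natural join on F): {(7, m, 26), (7, s, 26), (7, t, 26)}
σ[A ≠ m]: keep tuples satisfying A ≠ m → {(7, s, 26), (7, t, 26)}
π_{F, A} gives {(7, s), (7, t)}.
σ[F ≠ 32]: keep tuples satisfying F ≠ 32 → {(11, c), (11, s), (20, a), (26, w), (35, n)}
Union: {(7, s), (7, t)} with {(11, c), (11, s), (20, a), (26, w), (35, n)} → {(11, c), (11, s), (20, a), (26, w), (35, n), (7, s), (7, t)}

{(11, c), (11, s), (20, a), (26, w), (35, n), (7, s), (7, t)}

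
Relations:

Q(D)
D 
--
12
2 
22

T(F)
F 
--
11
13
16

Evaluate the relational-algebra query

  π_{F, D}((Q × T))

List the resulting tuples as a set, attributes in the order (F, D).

Q × T: Cartesian product, 3·3 = 9 tuples over (D, F).
π[F, D]: project onto (F, D) → {(11, 12), (11, 2), (11, 22), (13, 12), (13, 2), (13, 22), (16, 12), (16, 2), (16, 22)}

{(11, 12), (11, 2), (11, 22), (13, 12), (13, 2), (13, 22), (16, 12), (16, 2), (16, 22)}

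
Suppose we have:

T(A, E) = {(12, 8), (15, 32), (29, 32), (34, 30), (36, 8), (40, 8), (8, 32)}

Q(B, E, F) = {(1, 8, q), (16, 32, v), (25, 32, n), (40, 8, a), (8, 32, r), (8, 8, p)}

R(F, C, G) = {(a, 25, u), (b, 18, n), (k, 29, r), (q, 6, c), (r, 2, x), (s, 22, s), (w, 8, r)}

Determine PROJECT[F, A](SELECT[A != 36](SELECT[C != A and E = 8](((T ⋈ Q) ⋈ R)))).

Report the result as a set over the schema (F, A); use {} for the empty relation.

{(a, 12), (a, 40), (q, 12), (q, 40)}

Natural join on E: {(12, 8, 1, q), (12, 8, 40, a), (12, 8, 8, p), (15, 32, 16, v), (15, 32, 25, n), (15, 32, 8, r), (29, 32, 16, v), (29, 32, 25, n), (29, 32, 8, r), (36, 8, 1, q), (36, 8, 40, a), (36, 8, 8, p), (40, 8, 1, q), (40, 8, 40, a), (40, 8, 8, p), (8, 32, 16, v), (8, 32, 25, n), (8, 32, 8, r)}
Natural join on F: {(12, 8, 1, q, 6, c), (12, 8, 40, a, 25, u), (15, 32, 8, r, 2, x), (29, 32, 8, r, 2, x), (36, 8, 1, q, 6, c), (36, 8, 40, a, 25, u), (40, 8, 1, q, 6, c), (40, 8, 40, a, 25, u), (8, 32, 8, r, 2, x)}
σ[C != A and E = 8]: keep tuples satisfying C != A and E = 8 → {(12, 8, 1, q, 6, c), (12, 8, 40, a, 25, u), (36, 8, 1, q, 6, c), (36, 8, 40, a, 25, u), (40, 8, 1, q, 6, c), (40, 8, 40, a, 25, u)}
σ[A != 36]: keep tuples satisfying A != 36 → {(12, 8, 1, q, 6, c), (12, 8, 40, a, 25, u), (40, 8, 1, q, 6, c), (40, 8, 40, a, 25, u)}
Keep only column(s) F, A: {(a, 12), (a, 40), (q, 12), (q, 40)}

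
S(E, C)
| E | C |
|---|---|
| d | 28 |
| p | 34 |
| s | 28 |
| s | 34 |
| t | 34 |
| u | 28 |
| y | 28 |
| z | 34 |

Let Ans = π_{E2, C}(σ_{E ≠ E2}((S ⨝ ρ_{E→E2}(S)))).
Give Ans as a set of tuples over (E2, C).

{(d, 28), (p, 34), (s, 28), (s, 34), (t, 34), (u, 28), (y, 28), (z, 34)}

ρ[E→E2]: schema becomes (E2, C); tuples unchanged.
Natural join on C: {(d, 28, d), (d, 28, s), (d, 28, u), (d, 28, y), (p, 34, p), (p, 34, s), (p, 34, t), (p, 34, z), (s, 28, d), (s, 28, s), (s, 28, u), (s, 28, y), (s, 34, p), (s, 34, s), (s, 34, t), (s, 34, z), (t, 34, p), (t, 34, s), (t, 34, t), (t, 34, z), (u, 28, d), (u, 28, s), (u, 28, u), (u, 28, y), (y, 28, d), (y, 28, s), (y, 28, u), (y, 28, y), (z, 34, p), (z, 34, s), (z, 34, t), (z, 34, z)}
Filtering on E ≠ E2 leaves {(d, 28, s), (d, 28, u), (d, 28, y), (p, 34, s), (p, 34, t), (p, 34, z), (s, 28, d), (s, 28, u), (s, 28, y), (s, 34, p), (s, 34, t), (s, 34, z), (t, 34, p), (t, 34, s), (t, 34, z), (u, 28, d), (u, 28, s), (u, 28, y), (y, 28, d), (y, 28, s), (y, 28, u), (z, 34, p), (z, 34, s), (z, 34, t)}.
Keep only column(s) E2, C (16 duplicate(s) eliminated): {(d, 28), (p, 34), (s, 28), (s, 34), (t, 34), (u, 28), (y, 28), (z, 34)}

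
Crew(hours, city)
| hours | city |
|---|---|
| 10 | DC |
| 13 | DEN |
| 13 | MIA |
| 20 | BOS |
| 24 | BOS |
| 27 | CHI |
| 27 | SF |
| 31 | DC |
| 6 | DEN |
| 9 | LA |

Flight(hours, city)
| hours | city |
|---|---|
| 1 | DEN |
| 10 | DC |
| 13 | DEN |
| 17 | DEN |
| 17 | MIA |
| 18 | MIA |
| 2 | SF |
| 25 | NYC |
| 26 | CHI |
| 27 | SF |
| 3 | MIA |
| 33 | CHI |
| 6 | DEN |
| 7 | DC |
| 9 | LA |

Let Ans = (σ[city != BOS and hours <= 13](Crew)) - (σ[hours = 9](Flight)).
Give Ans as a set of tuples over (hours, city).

{(10, DC), (13, DEN), (13, MIA), (6, DEN)}

Apply σ_{city != BOS and hours <= 13}; surviving tuples: {(10, DC), (13, DEN), (13, MIA), (6, DEN), (9, LA)}
Apply σ_{hours = 9}; surviving tuples: {(9, LA)}
Taking the difference: {(10, DC), (13, DEN), (13, MIA), (6, DEN)}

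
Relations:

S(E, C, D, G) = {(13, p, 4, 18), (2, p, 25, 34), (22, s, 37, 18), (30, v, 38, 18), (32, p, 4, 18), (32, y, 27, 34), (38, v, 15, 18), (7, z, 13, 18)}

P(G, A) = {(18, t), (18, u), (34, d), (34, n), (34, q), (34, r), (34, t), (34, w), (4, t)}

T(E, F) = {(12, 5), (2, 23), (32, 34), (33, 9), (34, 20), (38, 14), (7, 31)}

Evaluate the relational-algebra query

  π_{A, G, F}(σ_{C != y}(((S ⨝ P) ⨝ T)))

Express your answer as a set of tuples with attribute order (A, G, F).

S ⋈ P (natural join on G): {(13, p, 4, 18, t), (13, p, 4, 18, u), (2, p, 25, 34, d), (2, p, 25, 34, n), (2, p, 25, 34, q), (2, p, 25, 34, r), (2, p, 25, 34, t), (2, p, 25, 34, w), (22, s, 37, 18, t), (22, s, 37, 18, u), (30, v, 38, 18, t), (30, v, 38, 18, u), (32, p, 4, 18, t), (32, p, 4, 18, u), (32, y, 27, 34, d), (32, y, 27, 34, n), (32, y, 27, 34, q), (32, y, 27, 34, r), (32, y, 27, 34, t), (32, y, 27, 34, w), (38, v, 15, 18, t), (38, v, 15, 18, u), (7, z, 13, 18, t), (7, z, 13, 18, u)}
(S ⨝ P) ⋈ T (natural join on E): {(2, p, 25, 34, d, 23), (2, p, 25, 34, n, 23), (2, p, 25, 34, q, 23), (2, p, 25, 34, r, 23), (2, p, 25, 34, t, 23), (2, p, 25, 34, w, 23), (32, p, 4, 18, t, 34), (32, p, 4, 18, u, 34), (32, y, 27, 34, d, 34), (32, y, 27, 34, n, 34), (32, y, 27, 34, q, 34), (32, y, 27, 34, r, 34), (32, y, 27, 34, t, 34), (32, y, 27, 34, w, 34), (38, v, 15, 18, t, 14), (38, v, 15, 18, u, 14), (7, z, 13, 18, t, 31), (7, z, 13, 18, u, 31)}
σ[C != y]: keep tuples satisfying C != y → {(2, p, 25, 34, d, 23), (2, p, 25, 34, n, 23), (2, p, 25, 34, q, 23), (2, p, 25, 34, r, 23), (2, p, 25, 34, t, 23), (2, p, 25, 34, w, 23), (32, p, 4, 18, t, 34), (32, p, 4, 18, u, 34), (38, v, 15, 18, t, 14), (38, v, 15, 18, u, 14), (7, z, 13, 18, t, 31), (7, z, 13, 18, u, 31)}
π[A, G, F]: project onto (A, G, F) → {(d, 34, 23), (n, 34, 23), (q, 34, 23), (r, 34, 23), (t, 18, 14), (t, 18, 31), (t, 18, 34), (t, 34, 23), (u, 18, 14), (u, 18, 31), (u, 18, 34), (w, 34, 23)}

{(d, 34, 23), (n, 34, 23), (q, 34, 23), (r, 34, 23), (t, 18, 14), (t, 18, 31), (t, 18, 34), (t, 34, 23), (u, 18, 14), (u, 18, 31), (u, 18, 34), (w, 34, 23)}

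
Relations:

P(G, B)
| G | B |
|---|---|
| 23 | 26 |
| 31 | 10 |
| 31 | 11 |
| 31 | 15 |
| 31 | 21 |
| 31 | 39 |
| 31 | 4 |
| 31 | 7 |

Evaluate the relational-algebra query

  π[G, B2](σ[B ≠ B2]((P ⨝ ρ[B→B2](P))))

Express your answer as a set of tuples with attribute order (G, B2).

ρ[B→B2]: schema becomes (G, B2); tuples unchanged.
Natural join on G: {(23, 26, 26), (31, 10, 10), (31, 10, 11), (31, 10, 15), (31, 10, 21), (31, 10, 39), (31, 10, 4), (31, 10, 7), (31, 11, 10), (31, 11, 11), (31, 11, 15), (31, 11, 21), (31, 11, 39), (31, 11, 4), (31, 11, 7), (31, 15, 10), (31, 15, 11), (31, 15, 15), (31, 15, 21), (31, 15, 39), (31, 15, 4), (31, 15, 7), (31, 21, 10), (31, 21, 11), (31, 21, 15), (31, 21, 21), (31, 21, 39), (31, 21, 4), (31, 21, 7), (31, 39, 10), (31, 39, 11), (31, 39, 15), (31, 39, 21), (31, 39, 39), (31, 39, 4), (31, 39, 7), (31, 4, 10), (31, 4, 11), (31, 4, 15), (31, 4, 21), (31, 4, 39), (31, 4, 4), (31, 4, 7), (31, 7, 10), (31, 7, 11), (31, 7, 15), (31, 7, 21), (31, 7, 39), (31, 7, 4), (31, 7, 7)}
σ[B ≠ B2]: keep tuples satisfying B ≠ B2 → {(31, 10, 11), (31, 10, 15), (31, 10, 21), (31, 10, 39), (31, 10, 4), (31, 10, 7), (31, 11, 10), (31, 11, 15), (31, 11, 21), (31, 11, 39), (31, 11, 4), (31, 11, 7), (31, 15, 10), (31, 15, 11), (31, 15, 21), (31, 15, 39), (31, 15, 4), (31, 15, 7), (31, 21, 10), (31, 21, 11), (31, 21, 15), (31, 21, 39), (31, 21, 4), (31, 21, 7), (31, 39, 10), (31, 39, 11), (31, 39, 15), (31, 39, 21), (31, 39, 4), (31, 39, 7), (31, 4, 10), (31, 4, 11), (31, 4, 15), (31, 4, 21), (31, 4, 39), (31, 4, 7), (31, 7, 10), (31, 7, 11), (31, 7, 15), (31, 7, 21), (31, 7, 39), (31, 7, 4)}
Keep only column(s) G, B2 (35 duplicate(s) eliminated): {(31, 10), (31, 11), (31, 15), (31, 21), (31, 39), (31, 4), (31, 7)}

{(31, 10), (31, 11), (31, 15), (31, 21), (31, 39), (31, 4), (31, 7)}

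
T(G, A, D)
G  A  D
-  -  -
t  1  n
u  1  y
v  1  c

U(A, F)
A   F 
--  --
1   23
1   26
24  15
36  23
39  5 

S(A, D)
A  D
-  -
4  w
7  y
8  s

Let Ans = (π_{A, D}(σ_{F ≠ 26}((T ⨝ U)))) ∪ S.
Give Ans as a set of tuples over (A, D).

Natural join on A: {(t, 1, n, 23), (t, 1, n, 26), (u, 1, y, 23), (u, 1, y, 26), (v, 1, c, 23), (v, 1, c, 26)}
Apply σ_{F ≠ 26}; surviving tuples: {(t, 1, n, 23), (u, 1, y, 23), (v, 1, c, 23)}
π_{A, D} gives {(1, c), (1, n), (1, y)}.
Union: {(1, c), (1, n), (1, y)} with {(4, w), (7, y), (8, s)} → {(1, c), (1, n), (1, y), (4, w), (7, y), (8, s)}

{(1, c), (1, n), (1, y), (4, w), (7, y), (8, s)}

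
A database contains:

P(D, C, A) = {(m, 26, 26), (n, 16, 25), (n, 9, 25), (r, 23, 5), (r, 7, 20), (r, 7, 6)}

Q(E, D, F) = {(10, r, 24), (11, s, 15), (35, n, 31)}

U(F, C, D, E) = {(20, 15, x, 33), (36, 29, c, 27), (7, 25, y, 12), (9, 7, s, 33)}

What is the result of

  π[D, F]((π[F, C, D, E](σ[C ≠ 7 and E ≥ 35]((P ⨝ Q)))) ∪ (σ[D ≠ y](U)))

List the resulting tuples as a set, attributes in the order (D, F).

{(c, 36), (n, 31), (s, 9), (x, 20)}

Joining P and Q on D yields {(n, 16, 25, 35, 31), (n, 9, 25, 35, 31), (r, 23, 5, 10, 24), (r, 7, 20, 10, 24), (r, 7, 6, 10, 24)}.
Selection C ≠ 7 and E ≥ 35: {(n, 16, 25, 35, 31), (n, 9, 25, 35, 31)}
π[F, C, D, E]: project onto (F, C, D, E) → {(31, 16, n, 35), (31, 9, n, 35)}
Selection D ≠ y: {(20, 15, x, 33), (36, 29, c, 27), (9, 7, s, 33)}
Taking the union: {(20, 15, x, 33), (31, 16, n, 35), (31, 9, n, 35), (36, 29, c, 27), (9, 7, s, 33)}
π[D, F]: project onto (D, F) (1 duplicate(s) eliminated) → {(c, 36), (n, 31), (s, 9), (x, 20)}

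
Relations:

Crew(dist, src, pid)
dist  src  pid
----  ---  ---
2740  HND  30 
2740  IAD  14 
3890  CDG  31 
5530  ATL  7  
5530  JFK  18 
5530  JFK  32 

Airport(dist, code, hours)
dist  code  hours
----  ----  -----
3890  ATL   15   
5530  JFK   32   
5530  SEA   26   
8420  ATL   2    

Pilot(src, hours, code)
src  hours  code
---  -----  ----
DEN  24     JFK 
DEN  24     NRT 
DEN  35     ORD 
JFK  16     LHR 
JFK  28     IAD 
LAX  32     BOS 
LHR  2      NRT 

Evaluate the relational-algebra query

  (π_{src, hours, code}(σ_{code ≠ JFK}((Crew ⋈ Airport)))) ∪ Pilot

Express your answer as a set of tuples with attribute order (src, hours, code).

{(ATL, 26, SEA), (CDG, 15, ATL), (DEN, 24, JFK), (DEN, 24, NRT), (DEN, 35, ORD), (JFK, 16, LHR), (JFK, 26, SEA), (JFK, 28, IAD), (LAX, 32, BOS), (LHR, 2, NRT)}

Natural join on dist: {(3890, CDG, 31, ATL, 15), (5530, ATL, 7, JFK, 32), (5530, ATL, 7, SEA, 26), (5530, JFK, 18, JFK, 32), (5530, JFK, 18, SEA, 26), (5530, JFK, 32, JFK, 32), (5530, JFK, 32, SEA, 26)}
Apply σ_{code ≠ JFK}; surviving tuples: {(3890, CDG, 31, ATL, 15), (5530, ATL, 7, SEA, 26), (5530, JFK, 18, SEA, 26), (5530, JFK, 32, SEA, 26)}
Keep only column(s) src, hours, code (1 duplicate(s) eliminated): {(ATL, 26, SEA), (CDG, 15, ATL), (JFK, 26, SEA)}
Union: {(ATL, 26, SEA), (CDG, 15, ATL), (JFK, 26, SEA)} with {(DEN, 24, JFK), (DEN, 24, NRT), (DEN, 35, ORD), (JFK, 16, LHR), (JFK, 28, IAD), (LAX, 32, BOS), (LHR, 2, NRT)} → {(ATL, 26, SEA), (CDG, 15, ATL), (DEN, 24, JFK), (DEN, 24, NRT), (DEN, 35, ORD), (JFK, 16, LHR), (JFK, 26, SEA), (JFK, 28, IAD), (LAX, 32, BOS), (LHR, 2, NRT)}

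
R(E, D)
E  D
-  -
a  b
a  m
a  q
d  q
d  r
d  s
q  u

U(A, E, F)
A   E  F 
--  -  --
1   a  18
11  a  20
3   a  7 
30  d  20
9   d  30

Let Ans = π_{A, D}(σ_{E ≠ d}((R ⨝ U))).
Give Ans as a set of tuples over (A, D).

{(1, b), (1, m), (1, q), (11, b), (11, m), (11, q), (3, b), (3, m), (3, q)}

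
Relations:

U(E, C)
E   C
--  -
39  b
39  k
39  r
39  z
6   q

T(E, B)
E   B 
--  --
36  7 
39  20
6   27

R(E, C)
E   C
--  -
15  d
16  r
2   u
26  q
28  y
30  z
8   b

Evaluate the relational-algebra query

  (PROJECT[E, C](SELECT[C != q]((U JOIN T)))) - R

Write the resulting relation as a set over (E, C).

{(39, b), (39, k), (39, r), (39, z)}

Natural join on E: {(39, b, 20), (39, k, 20), (39, r, 20), (39, z, 20), (6, q, 27)}
σ[C != q]: keep tuples satisfying C != q → {(39, b, 20), (39, k, 20), (39, r, 20), (39, z, 20)}
π_{E, C} gives {(39, b), (39, k), (39, r), (39, z)}.
Set difference of the two operands is {(39, b), (39, k), (39, r), (39, z)}.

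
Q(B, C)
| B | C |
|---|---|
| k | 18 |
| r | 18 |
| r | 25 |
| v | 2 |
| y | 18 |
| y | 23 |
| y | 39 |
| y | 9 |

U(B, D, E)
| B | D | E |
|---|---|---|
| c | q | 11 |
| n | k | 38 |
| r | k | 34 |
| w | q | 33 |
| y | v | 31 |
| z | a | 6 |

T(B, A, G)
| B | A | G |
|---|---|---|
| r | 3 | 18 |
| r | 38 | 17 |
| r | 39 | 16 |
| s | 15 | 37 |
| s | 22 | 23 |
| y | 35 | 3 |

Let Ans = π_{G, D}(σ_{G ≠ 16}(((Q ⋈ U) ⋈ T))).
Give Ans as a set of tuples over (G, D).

{(17, k), (18, k), (3, v)}

Q ⋈ U (natural join on B): {(r, 18, k, 34), (r, 25, k, 34), (y, 18, v, 31), (y, 23, v, 31), (y, 39, v, 31), (y, 9, v, 31)}
(Q ⋈ U) ⋈ T (natural join on B): {(r, 18, k, 34, 3, 18), (r, 18, k, 34, 38, 17), (r, 18, k, 34, 39, 16), (r, 25, k, 34, 3, 18), (r, 25, k, 34, 38, 17), (r, 25, k, 34, 39, 16), (y, 18, v, 31, 35, 3), (y, 23, v, 31, 35, 3), (y, 39, v, 31, 35, 3), (y, 9, v, 31, 35, 3)}
Selection G ≠ 16: {(r, 18, k, 34, 3, 18), (r, 18, k, 34, 38, 17), (r, 25, k, 34, 3, 18), (r, 25, k, 34, 38, 17), (y, 18, v, 31, 35, 3), (y, 23, v, 31, 35, 3), (y, 39, v, 31, 35, 3), (y, 9, v, 31, 35, 3)}
π_{G, D} gives {(17, k), (18, k), (3, v)} (5 duplicate(s) eliminated).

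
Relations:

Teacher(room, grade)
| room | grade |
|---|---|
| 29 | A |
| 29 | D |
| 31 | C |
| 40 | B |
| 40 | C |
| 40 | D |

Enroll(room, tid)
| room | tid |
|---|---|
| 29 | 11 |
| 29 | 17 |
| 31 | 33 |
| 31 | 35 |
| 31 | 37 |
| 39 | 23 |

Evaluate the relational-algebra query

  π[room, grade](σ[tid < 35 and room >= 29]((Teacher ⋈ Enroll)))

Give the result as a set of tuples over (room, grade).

Teacher ⋈ Enroll (natural join on room): {(29, A, 11), (29, A, 17), (29, D, 11), (29, D, 17), (31, C, 33), (31, C, 35), (31, C, 37)}
Filtering on tid < 35 and room >= 29 leaves {(29, A, 11), (29, A, 17), (29, D, 11), (29, D, 17), (31, C, 33)}.
Projecting to room, grade (2 duplicate(s) eliminated): {(29, A), (29, D), (31, C)}

{(29, A), (29, D), (31, C)}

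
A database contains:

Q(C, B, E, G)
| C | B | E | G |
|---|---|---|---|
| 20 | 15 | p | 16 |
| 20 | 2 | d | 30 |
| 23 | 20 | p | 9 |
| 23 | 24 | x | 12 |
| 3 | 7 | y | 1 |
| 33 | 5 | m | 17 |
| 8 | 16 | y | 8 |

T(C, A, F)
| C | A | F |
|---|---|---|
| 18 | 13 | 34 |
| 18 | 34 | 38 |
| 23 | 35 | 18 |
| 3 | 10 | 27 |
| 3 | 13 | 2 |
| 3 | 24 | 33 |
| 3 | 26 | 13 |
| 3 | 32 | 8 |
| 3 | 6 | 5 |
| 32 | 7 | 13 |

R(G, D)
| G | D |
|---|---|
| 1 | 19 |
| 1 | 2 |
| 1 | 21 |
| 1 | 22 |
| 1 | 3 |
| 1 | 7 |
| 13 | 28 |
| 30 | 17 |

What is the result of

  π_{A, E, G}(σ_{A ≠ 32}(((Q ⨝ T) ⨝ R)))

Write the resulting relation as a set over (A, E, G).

{(10, y, 1), (13, y, 1), (24, y, 1), (26, y, 1), (6, y, 1)}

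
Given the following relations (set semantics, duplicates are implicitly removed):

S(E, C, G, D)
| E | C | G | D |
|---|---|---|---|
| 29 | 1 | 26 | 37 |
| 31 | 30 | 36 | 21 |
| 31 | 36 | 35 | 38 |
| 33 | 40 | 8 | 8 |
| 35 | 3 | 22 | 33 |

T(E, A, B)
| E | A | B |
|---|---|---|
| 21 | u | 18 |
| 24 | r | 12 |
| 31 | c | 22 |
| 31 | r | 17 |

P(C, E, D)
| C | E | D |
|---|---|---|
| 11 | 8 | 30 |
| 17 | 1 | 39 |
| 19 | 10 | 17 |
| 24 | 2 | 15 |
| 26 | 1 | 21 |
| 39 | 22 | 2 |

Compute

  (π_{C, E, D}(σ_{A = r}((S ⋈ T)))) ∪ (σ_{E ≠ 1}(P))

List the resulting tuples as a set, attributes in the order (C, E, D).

{(11, 8, 30), (19, 10, 17), (24, 2, 15), (30, 31, 21), (36, 31, 38), (39, 22, 2)}

S ⋈ T (natural join on E): {(31, 30, 36, 21, c, 22), (31, 30, 36, 21, r, 17), (31, 36, 35, 38, c, 22), (31, 36, 35, 38, r, 17)}
σ[A = r]: keep tuples satisfying A = r → {(31, 30, 36, 21, r, 17), (31, 36, 35, 38, r, 17)}
π_{C, E, D} gives {(30, 31, 21), (36, 31, 38)}.
σ[E ≠ 1]: keep tuples satisfying E ≠ 1 → {(11, 8, 30), (19, 10, 17), (24, 2, 15), (39, 22, 2)}
Union: {(30, 31, 21), (36, 31, 38)} with {(11, 8, 30), (19, 10, 17), (24, 2, 15), (39, 22, 2)} → {(11, 8, 30), (19, 10, 17), (24, 2, 15), (30, 31, 21), (36, 31, 38), (39, 22, 2)}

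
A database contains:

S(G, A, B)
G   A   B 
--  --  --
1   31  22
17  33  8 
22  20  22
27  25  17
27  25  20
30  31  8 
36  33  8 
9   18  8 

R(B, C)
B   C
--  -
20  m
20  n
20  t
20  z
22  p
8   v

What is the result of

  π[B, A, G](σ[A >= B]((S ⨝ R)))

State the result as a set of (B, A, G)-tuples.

{(20, 25, 27), (22, 31, 1), (8, 18, 9), (8, 31, 30), (8, 33, 17), (8, 33, 36)}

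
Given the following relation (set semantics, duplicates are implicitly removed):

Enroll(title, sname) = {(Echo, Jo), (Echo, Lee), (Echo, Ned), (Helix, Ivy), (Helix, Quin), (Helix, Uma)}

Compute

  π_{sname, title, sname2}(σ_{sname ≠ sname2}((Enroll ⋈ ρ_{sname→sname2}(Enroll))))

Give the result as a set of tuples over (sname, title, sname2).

{(Ivy, Helix, Quin), (Ivy, Helix, Uma), (Jo, Echo, Lee), (Jo, Echo, Ned), (Lee, Echo, Jo), (Lee, Echo, Ned), (Ned, Echo, Jo), (Ned, Echo, Lee), (Quin, Helix, Ivy), (Quin, Helix, Uma), (Uma, Helix, Ivy), (Uma, Helix, Quin)}

ρ[sname→sname2]: schema becomes (title, sname2); tuples unchanged.
Enroll ⋈ ρ_{sname→sname2}(Enroll) (natural join on title): {(Echo, Jo, Jo), (Echo, Jo, Lee), (Echo, Jo, Ned), (Echo, Lee, Jo), (Echo, Lee, Lee), (Echo, Lee, Ned), (Echo, Ned, Jo), (Echo, Ned, Lee), (Echo, Ned, Ned), (Helix, Ivy, Ivy), (Helix, Ivy, Quin), (Helix, Ivy, Uma), (Helix, Quin, Ivy), (Helix, Quin, Quin), (Helix, Quin, Uma), (Helix, Uma, Ivy), (Helix, Uma, Quin), (Helix, Uma, Uma)}
σ[sname ≠ sname2]: keep tuples satisfying sname ≠ sname2 → {(Echo, Jo, Lee), (Echo, Jo, Ned), (Echo, Lee, Jo), (Echo, Lee, Ned), (Echo, Ned, Jo), (Echo, Ned, Lee), (Helix, Ivy, Quin), (Helix, Ivy, Uma), (Helix, Quin, Ivy), (Helix, Quin, Uma), (Helix, Uma, Ivy), (Helix, Uma, Quin)}
Projecting to sname, title, sname2: {(Ivy, Helix, Quin), (Ivy, Helix, Uma), (Jo, Echo, Lee), (Jo, Echo, Ned), (Lee, Echo, Jo), (Lee, Echo, Ned), (Ned, Echo, Jo), (Ned, Echo, Lee), (Quin, Helix, Ivy), (Quin, Helix, Uma), (Uma, Helix, Ivy), (Uma, Helix, Quin)}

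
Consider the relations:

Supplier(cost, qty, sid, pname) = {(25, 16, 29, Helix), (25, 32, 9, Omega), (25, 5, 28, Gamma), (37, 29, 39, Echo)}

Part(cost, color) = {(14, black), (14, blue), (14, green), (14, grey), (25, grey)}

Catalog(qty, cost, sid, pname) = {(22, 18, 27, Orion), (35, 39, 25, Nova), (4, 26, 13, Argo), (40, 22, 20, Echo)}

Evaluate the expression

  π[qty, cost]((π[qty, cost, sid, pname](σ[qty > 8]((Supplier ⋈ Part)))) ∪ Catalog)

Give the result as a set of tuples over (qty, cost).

{(16, 25), (22, 18), (32, 25), (35, 39), (4, 26), (40, 22)}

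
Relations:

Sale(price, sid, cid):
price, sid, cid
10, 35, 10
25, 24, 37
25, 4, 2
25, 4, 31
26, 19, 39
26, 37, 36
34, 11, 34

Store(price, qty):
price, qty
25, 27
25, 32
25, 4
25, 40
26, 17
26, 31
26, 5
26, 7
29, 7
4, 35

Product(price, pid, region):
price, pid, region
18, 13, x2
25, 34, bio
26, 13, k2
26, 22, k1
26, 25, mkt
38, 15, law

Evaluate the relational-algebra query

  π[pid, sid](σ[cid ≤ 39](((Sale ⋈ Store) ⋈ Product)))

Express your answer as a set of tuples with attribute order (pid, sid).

{(13, 19), (13, 37), (22, 19), (22, 37), (25, 19), (25, 37), (34, 24), (34, 4)}

Sale ⋈ Store (natural join on price): {(25, 24, 37, 27), (25, 24, 37, 32), (25, 24, 37, 4), (25, 24, 37, 40), (25, 4, 2, 27), (25, 4, 2, 32), (25, 4, 2, 4), (25, 4, 2, 40), (25, 4, 31, 27), (25, 4, 31, 32), (25, 4, 31, 4), (25, 4, 31, 40), (26, 19, 39, 17), (26, 19, 39, 31), (26, 19, 39, 5), (26, 19, 39, 7), (26, 37, 36, 17), (26, 37, 36, 31), (26, 37, 36, 5), (26, 37, 36, 7)}
(Sale ⋈ Store) ⋈ Product (natural join on price): {(25, 24, 37, 27, 34, bio), (25, 24, 37, 32, 34, bio), (25, 24, 37, 4, 34, bio), (25, 24, 37, 40, 34, bio), (25, 4, 2, 27, 34, bio), (25, 4, 2, 32, 34, bio), (25, 4, 2, 4, 34, bio), (25, 4, 2, 40, 34, bio), (25, 4, 31, 27, 34, bio), (25, 4, 31, 32, 34, bio), (25, 4, 31, 4, 34, bio), (25, 4, 31, 40, 34, bio), (26, 19, 39, 17, 13, k2), (26, 19, 39, 17, 22, k1), (26, 19, 39, 17, 25, mkt), (26, 19, 39, 31, 13, k2), (26, 19, 39, 31, 22, k1), (26, 19, 39, 31, 25, mkt), (26, 19, 39, 5, 13, k2), (26, 19, 39, 5, 22, k1), (26, 19, 39, 5, 25, mkt), (26, 19, 39, 7, 13, k2), (26, 19, 39, 7, 22, k1), (26, 19, 39, 7, 25, mkt), (26, 37, 36, 17, 13, k2), (26, 37, 36, 17, 22, k1), (26, 37, 36, 17, 25, mkt), (26, 37, 36, 31, 13, k2), (26, 37, 36, 31, 22, k1), (26, 37, 36, 31, 25, mkt), (26, 37, 36, 5, 13, k2), (26, 37, 36, 5, 22, k1), (26, 37, 36, 5, 25, mkt), (26, 37, 36, 7, 13, k2), (26, 37, 36, 7, 22, k1), (26, 37, 36, 7, 25, mkt)}
Apply σ_{cid ≤ 39}; surviving tuples: {(25, 24, 37, 27, 34, bio), (25, 24, 37, 32, 34, bio), (25, 24, 37, 4, 34, bio), (25, 24, 37, 40, 34, bio), (25, 4, 2, 27, 34, bio), (25, 4, 2, 32, 34, bio), (25, 4, 2, 4, 34, bio), (25, 4, 2, 40, 34, bio), (25, 4, 31, 27, 34, bio), (25, 4, 31, 32, 34, bio), (25, 4, 31, 4, 34, bio), (25, 4, 31, 40, 34, bio), (26, 19, 39, 17, 13, k2), (26, 19, 39, 17, 22, k1), (26, 19, 39, 17, 25, mkt), (26, 19, 39, 31, 13, k2), (26, 19, 39, 31, 22, k1), (26, 19, 39, 31, 25, mkt), (26, 19, 39, 5, 13, k2), (26, 19, 39, 5, 22, k1), (26, 19, 39, 5, 25, mkt), (26, 19, 39, 7, 13, k2), (26, 19, 39, 7, 22, k1), (26, 19, 39, 7, 25, mkt), (26, 37, 36, 17, 13, k2), (26, 37, 36, 17, 22, k1), (26, 37, 36, 17, 25, mkt), (26, 37, 36, 31, 13, k2), (26, 37, 36, 31, 22, k1), (26, 37, 36, 31, 25, mkt), (26, 37, 36, 5, 13, k2), (26, 37, 36, 5, 22, k1), (26, 37, 36, 5, 25, mkt), (26, 37, 36, 7, 13, k2), (26, 37, 36, 7, 22, k1), (26, 37, 36, 7, 25, mkt)}
π_{pid, sid} gives {(13, 19), (13, 37), (22, 19), (22, 37), (25, 19), (25, 37), (34, 24), (34, 4)} (28 duplicate(s) eliminated).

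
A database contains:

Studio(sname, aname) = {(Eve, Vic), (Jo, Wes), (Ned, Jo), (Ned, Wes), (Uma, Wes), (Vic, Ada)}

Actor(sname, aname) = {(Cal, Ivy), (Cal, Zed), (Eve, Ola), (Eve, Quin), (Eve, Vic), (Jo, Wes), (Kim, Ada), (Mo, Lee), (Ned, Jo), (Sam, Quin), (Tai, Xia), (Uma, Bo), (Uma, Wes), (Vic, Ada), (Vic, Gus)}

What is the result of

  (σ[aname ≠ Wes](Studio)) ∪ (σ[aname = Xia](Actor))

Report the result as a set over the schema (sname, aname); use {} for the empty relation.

{(Eve, Vic), (Ned, Jo), (Tai, Xia), (Vic, Ada)}

Selection aname ≠ Wes: {(Eve, Vic), (Ned, Jo), (Vic, Ada)}
Selection aname = Xia: {(Tai, Xia)}
Union: {(Eve, Vic), (Ned, Jo), (Vic, Ada)} with {(Tai, Xia)} → {(Eve, Vic), (Ned, Jo), (Tai, Xia), (Vic, Ada)}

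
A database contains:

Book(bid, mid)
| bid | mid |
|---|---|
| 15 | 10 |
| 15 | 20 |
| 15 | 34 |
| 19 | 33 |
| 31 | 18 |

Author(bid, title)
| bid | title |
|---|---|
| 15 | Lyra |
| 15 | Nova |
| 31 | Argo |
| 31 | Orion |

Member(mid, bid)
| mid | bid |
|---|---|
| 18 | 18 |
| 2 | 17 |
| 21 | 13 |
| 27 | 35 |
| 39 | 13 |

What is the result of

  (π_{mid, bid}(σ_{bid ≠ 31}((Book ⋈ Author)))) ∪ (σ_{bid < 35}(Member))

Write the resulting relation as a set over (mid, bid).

{(10, 15), (18, 18), (2, 17), (20, 15), (21, 13), (34, 15), (39, 13)}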